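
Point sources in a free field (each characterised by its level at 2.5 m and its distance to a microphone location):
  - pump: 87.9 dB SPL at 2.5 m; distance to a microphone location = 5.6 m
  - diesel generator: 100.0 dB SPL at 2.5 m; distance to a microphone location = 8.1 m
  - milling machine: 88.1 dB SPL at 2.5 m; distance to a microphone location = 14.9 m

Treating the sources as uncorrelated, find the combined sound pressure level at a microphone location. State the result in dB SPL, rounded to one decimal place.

90.4 dB SPL

Propagate each source to the receiver with L = L_ref − 20·log₁₀(r/r_ref), then add intensities.
pump: 87.9 − 20·log₁₀(5.6/2.5) = 87.9 − 7.00 = 80.90 dB SPL.
diesel generator: 100.0 − 20·log₁₀(8.1/2.5) = 100.0 − 10.21 = 89.79 dB SPL.
milling machine: 88.1 − 20·log₁₀(14.9/2.5) = 88.1 − 15.50 = 72.60 dB SPL.
Σ 10^(L/10) = 1.094e+09 → L_total = 10·log₁₀(1.094e+09) = 90.39 dB SPL.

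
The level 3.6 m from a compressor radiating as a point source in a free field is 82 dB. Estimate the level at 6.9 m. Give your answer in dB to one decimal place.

Point-source attenuation: ΔL = 20·log₁₀(r₂/r₁) = 20·log₁₀(6.9/3.6) = 5.651 dB.
L₂ = 82 − 20·log₁₀(6.9/3.6) = 82 − 5.651 = 76.35 dB.

76.3 dB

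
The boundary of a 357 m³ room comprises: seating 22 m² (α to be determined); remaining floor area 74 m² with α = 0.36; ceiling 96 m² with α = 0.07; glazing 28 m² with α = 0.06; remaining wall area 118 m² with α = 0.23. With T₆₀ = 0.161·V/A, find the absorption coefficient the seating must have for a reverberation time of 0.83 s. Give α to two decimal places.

0.32

From T₆₀ = 0.161·V/A, the target T₆₀ = 0.83 s needs A = 0.161·357/0.83 = 69.25 m².
Absorption from the other surfaces = 74·0.36 + 96·0.07 + 28·0.06 + 118·0.23 = 62.18 m², so the seating must supply 7.07 m² over 22 m².
α = 7.07/22 = 0.321.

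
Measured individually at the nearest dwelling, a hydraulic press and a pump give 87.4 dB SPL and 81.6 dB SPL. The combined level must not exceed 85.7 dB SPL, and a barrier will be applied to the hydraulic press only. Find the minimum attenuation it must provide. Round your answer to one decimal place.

Everything except the hydraulic press sums to 10^(81.6/10) = 1.445e+08 in linear terms, 81.60 dB SPL.
The limit corresponds to 10^(85.7/10) = 3.715e+08; subtracting the fixed part leaves 2.270e+08 for the hydraulic press, i.e. 83.56 dB SPL.
So the hydraulic press must be reduced from 87.4 to 83.56 dB SPL: IL = 3.84 dB.

3.8 dB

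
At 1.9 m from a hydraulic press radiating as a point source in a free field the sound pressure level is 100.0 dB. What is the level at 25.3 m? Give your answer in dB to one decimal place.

77.5 dB

For a point source, L₂ = L₁ − 20·log₁₀(r₂/r₁).
L₂ = 100.0 − 20·log₁₀(25.3/1.9) = 100.0 − 22.487 = 77.51 dB.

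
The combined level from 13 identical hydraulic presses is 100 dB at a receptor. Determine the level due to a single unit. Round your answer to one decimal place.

88.9 dB

Dividing the total intensity by 13 lowers the level by 10·log₁₀ 13 = 11.139 dB: L₁ = 100 − 11.139.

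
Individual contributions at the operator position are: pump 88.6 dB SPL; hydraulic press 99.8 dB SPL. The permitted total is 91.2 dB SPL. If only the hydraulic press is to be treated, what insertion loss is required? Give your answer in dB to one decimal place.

12.1 dB

Fixed contribution from the other source: Σ 10^(L/10) = 10^(88.6/10) = 7.244e+08 (88.60 dB SPL).
To meet 91.2 dB SPL overall, the treated hydraulic press may contribute at most 10^(91.2/10) − 7.244e+08 = 5.938e+08, i.e. 87.74 dB SPL.
Required insertion loss = 99.8 − 87.74 = 12.06 dB.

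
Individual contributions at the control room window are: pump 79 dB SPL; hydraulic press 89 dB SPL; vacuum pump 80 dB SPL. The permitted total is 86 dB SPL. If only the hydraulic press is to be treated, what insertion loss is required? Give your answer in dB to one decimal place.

Fixed contribution from the other sources: Σ 10^(L/10) = 10^(79/10) + 10^(80/10) = 1.794e+08 (82.54 dB SPL).
The limit corresponds to 10^(86/10) = 3.981e+08; subtracting the fixed part leaves 2.187e+08 for the hydraulic press, i.e. 83.40 dB SPL.
So the hydraulic press must be reduced from 89 to 83.40 dB SPL: IL = 5.60 dB.

5.6 dB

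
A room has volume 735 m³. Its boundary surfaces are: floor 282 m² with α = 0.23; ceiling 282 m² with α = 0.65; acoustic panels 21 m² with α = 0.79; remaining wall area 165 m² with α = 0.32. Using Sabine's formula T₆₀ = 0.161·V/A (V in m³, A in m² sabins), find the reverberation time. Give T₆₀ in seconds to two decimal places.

Summing Sᵢαᵢ: 282·0.23 + 282·0.65 + 21·0.79 + 165·0.32 = 317.55 m².
T₆₀ = 0.161·V/A = 0.161·735/317.55 = 0.373 s.

0.37 s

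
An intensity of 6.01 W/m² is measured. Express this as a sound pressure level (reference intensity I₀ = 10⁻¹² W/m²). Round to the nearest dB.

128 dB

Dividing by I₀ shifts the exponent by 12: I/I₀ = 6.01×10^12.
L = 10·(0.7789 + 12) = 127.79 dB.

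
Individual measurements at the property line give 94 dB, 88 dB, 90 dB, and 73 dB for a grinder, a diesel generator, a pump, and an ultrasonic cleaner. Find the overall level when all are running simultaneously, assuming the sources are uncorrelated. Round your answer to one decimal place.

96.2 dB

For uncorrelated sources the intensities add, so convert each level to linear form, sum, and take 10·log₁₀ of the total.
Σ 10^(L/10) = 10^(94/10) + 10^(88/10) + 10^(90/10) + 10^(73/10) = 4.163e+09.
L_total = 10·log₁₀(4.163e+09) = 96.19 dB.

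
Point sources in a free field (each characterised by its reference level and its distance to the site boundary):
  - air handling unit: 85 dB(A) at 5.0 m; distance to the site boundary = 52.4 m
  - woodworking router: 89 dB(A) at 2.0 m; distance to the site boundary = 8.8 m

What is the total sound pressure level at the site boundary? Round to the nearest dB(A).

76 dB(A)

Apply inverse-square spreading to bring every level to the receiver, then sum 10^(L/10).
air handling unit: 85 − 20·log₁₀(52.4/5.0) = 85 − 20.41 = 64.59 dB(A).
woodworking router: 89 − 20·log₁₀(8.8/2.0) = 89 − 12.87 = 76.13 dB(A).
Σ 10^(L/10) = 4.391e+07 → L_total = 10·log₁₀(4.391e+07) = 76.43 dB(A).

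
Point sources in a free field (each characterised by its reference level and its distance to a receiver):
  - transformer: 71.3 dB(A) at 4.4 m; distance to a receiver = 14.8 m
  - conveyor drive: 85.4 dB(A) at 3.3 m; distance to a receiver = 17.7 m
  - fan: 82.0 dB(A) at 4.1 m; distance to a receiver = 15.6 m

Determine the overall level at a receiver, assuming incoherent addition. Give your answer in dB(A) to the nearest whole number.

74 dB(A)

First find each source's level at the receiver (point-source: −20·log₁₀(r/r_ref)), then combine on an intensity basis.
transformer: 71.3 − 20·log₁₀(14.8/4.4) = 71.3 − 10.54 = 60.76 dB(A).
conveyor drive: 85.4 − 20·log₁₀(17.7/3.3) = 85.4 − 14.59 = 70.81 dB(A).
fan: 82.0 − 20·log₁₀(15.6/4.1) = 82.0 − 11.61 = 70.39 dB(A).
Σ 10^(L/10) = 2.419e+07 → L_total = 10·log₁₀(2.419e+07) = 73.84 dB(A).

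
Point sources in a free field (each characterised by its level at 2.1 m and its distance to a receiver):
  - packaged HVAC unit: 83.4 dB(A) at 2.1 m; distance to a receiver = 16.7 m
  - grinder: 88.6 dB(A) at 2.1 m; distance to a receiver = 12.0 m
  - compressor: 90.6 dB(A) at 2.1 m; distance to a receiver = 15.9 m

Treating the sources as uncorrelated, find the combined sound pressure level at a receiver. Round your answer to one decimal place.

76.6 dB(A)

Apply inverse-square spreading to bring every level to the receiver, then sum 10^(L/10).
packaged HVAC unit: 83.4 − 20·log₁₀(16.7/2.1) = 83.4 − 18.01 = 65.39 dB(A).
grinder: 88.6 − 20·log₁₀(12.0/2.1) = 88.6 − 15.14 = 73.46 dB(A).
compressor: 90.6 − 20·log₁₀(15.9/2.1) = 90.6 − 17.58 = 73.02 dB(A).
Σ 10^(L/10) = 4.567e+07 → L_total = 10·log₁₀(4.567e+07) = 76.60 dB(A).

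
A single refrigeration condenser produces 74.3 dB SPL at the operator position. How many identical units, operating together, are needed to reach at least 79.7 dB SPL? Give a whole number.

The shortfall is 79.7 − 74.3 = 5.4 dB, and N units add 10·log₁₀ N, so need 10·log₁₀ N ≥ 5.4.
N ≥ 10^(5.4/10) = 3.467, so N = 4.

4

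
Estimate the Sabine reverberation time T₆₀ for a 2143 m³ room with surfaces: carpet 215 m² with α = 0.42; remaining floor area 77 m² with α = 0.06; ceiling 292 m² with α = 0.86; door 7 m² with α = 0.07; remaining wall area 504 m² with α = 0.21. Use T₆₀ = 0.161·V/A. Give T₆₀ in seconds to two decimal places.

0.76 s

Summing Sᵢαᵢ: 215·0.42 + 77·0.06 + 292·0.86 + 7·0.07 + 504·0.21 = 452.37 m².
T₆₀ = 0.161 × 2143 / 452.37 = 0.763 s.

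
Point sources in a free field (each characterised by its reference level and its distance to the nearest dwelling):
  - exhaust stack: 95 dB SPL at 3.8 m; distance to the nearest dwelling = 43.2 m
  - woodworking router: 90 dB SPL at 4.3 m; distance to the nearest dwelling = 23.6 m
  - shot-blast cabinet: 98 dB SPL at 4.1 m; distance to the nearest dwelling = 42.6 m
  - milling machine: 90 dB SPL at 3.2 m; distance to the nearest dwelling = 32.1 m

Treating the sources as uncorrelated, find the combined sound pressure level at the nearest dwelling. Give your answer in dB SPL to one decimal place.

Propagate each source to the receiver with L = L_ref − 20·log₁₀(r/r_ref), then add intensities.
exhaust stack: 95 − 20·log₁₀(43.2/3.8) = 95 − 21.11 = 73.89 dB SPL.
woodworking router: 90 − 20·log₁₀(23.6/4.3) = 90 − 14.79 = 75.21 dB SPL.
shot-blast cabinet: 98 − 20·log₁₀(42.6/4.1) = 98 − 20.33 = 77.67 dB SPL.
milling machine: 90 − 20·log₁₀(32.1/3.2) = 90 − 20.03 = 69.97 dB SPL.
Σ 10^(L/10) = 1.260e+08 → L_total = 10·log₁₀(1.260e+08) = 81.01 dB SPL.

81.0 dB SPL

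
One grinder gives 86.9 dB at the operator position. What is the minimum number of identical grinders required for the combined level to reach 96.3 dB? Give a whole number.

Need L₁ + 10·log₁₀ N ≥ 96.3, i.e. log₁₀ N ≥ 0.94.
N ≥ 10^(9.4/10) = 8.710, so N = 9.

9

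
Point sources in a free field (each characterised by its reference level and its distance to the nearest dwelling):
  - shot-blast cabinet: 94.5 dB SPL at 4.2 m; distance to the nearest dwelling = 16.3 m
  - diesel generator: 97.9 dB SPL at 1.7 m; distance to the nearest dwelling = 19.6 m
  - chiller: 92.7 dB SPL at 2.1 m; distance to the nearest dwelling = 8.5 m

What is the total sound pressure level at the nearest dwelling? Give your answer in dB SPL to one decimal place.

85.4 dB SPL

First find each source's level at the receiver (point-source: −20·log₁₀(r/r_ref)), then combine on an intensity basis.
shot-blast cabinet: 94.5 − 20·log₁₀(16.3/4.2) = 94.5 − 11.78 = 82.72 dB SPL.
diesel generator: 97.9 − 20·log₁₀(19.6/1.7) = 97.9 − 21.24 = 76.66 dB SPL.
chiller: 92.7 − 20·log₁₀(8.5/2.1) = 92.7 − 12.14 = 80.56 dB SPL.
Σ 10^(L/10) = 3.472e+08 → L_total = 10·log₁₀(3.472e+08) = 85.41 dB SPL.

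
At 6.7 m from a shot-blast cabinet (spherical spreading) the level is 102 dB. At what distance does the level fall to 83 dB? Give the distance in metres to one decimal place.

59.7 m

For a point source L₁ − L₂ = 20·log₁₀(r₂/r₁), so r₂ = r₁·10^((L₁−L₂)/20).
r₂ = 6.7·10^((102−83)/20) = 6.7·10^(19.0/20) = 59.71 m.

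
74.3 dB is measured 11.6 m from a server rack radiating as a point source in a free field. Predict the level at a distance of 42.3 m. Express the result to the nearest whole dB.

Spherical spreading from a point source gives a 20·log₁₀(r₂/r₁) drop.
L₂ = 74.3 − 20·log₁₀(42.3/11.6) = 74.3 − 11.238 = 63.06 dB.

63 dB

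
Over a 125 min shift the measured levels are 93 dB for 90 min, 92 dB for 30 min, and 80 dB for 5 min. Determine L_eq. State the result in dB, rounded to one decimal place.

L_eq = 10·log₁₀[(1/T)·Σ tᵢ·10^(Lᵢ/10)] with T = 125 min.
Σ tᵢ·10^(Lᵢ/10) = 90·10^(93/10) + 30·10^(92/10) + 5·10^(80/10) = 2.276e+11.
L_eq = 10·log₁₀(2.276e+11/125) = 92.60 dB.

92.6 dB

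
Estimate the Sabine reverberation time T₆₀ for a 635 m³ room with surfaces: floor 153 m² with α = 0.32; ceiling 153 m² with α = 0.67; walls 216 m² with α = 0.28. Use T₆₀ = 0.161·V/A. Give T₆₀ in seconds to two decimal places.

0.48 s

Total absorption A = 153·0.32 + 153·0.67 + 216·0.28 = 211.95 m² sabins.
T₆₀ = 0.161·V/A = 0.161·635/211.95 = 0.482 s.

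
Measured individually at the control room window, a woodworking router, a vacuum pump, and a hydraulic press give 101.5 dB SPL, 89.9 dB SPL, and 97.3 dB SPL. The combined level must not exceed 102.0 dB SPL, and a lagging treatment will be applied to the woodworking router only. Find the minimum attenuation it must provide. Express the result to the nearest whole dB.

Fixed contribution from the other sources: Σ 10^(L/10) = 10^(89.9/10) + 10^(97.3/10) = 6.348e+09 (98.03 dB SPL).
To meet 102.0 dB SPL overall, the treated woodworking router may contribute at most 10^(102.0/10) − 6.348e+09 = 9.501e+09, i.e. 99.78 dB SPL.
So the woodworking router must be reduced from 101.5 to 99.78 dB SPL: IL = 1.72 dB.

2 dB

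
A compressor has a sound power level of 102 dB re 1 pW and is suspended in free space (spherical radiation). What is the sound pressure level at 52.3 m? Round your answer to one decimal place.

56.6 dB

Free-field spherical radiation: L_p = L_w − 10·log₁₀(4π·r²), r = 52.3 m.
4π·r² = 3.437e+04 m², 10·log₁₀ of that is 45.362 dB.
L_p = 102 − 45.362 = 56.64 dB.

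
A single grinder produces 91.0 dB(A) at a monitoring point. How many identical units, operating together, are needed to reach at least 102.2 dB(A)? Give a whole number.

14

N identical sources give L₁ + 10·log₁₀ N, so require 10·log₁₀ N ≥ 102.2 − 91.0 = 11.2 dB.
N ≥ 10^(11.2/10) = 13.183, so N = 14.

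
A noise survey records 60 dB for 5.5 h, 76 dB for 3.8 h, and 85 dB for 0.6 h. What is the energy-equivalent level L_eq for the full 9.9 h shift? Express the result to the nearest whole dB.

75 dB

Weight each interval's intensity by its duration and average over T = 9.9 h:
Σ tᵢ·10^(Lᵢ/10) = 5.5·10^(60/10) + 3.8·10^(76/10) + 0.6·10^(85/10) = 3.465e+08.
L_eq = 10·log₁₀(3.465e+08/9.9) = 75.44 dB.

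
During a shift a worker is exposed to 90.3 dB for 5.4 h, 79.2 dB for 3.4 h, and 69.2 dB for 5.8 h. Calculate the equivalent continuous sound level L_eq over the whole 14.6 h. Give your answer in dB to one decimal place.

86.2 dB

The energy average is taken in the linear domain: L_eq = 10·log₁₀[(Σ tᵢ·10^(Lᵢ/10))/T], T = 14.6 h.
Σ tᵢ·10^(Lᵢ/10) = 5.4·10^(90.3/10) + 3.4·10^(79.2/10) + 5.8·10^(69.2/10) = 6.117e+09.
L_eq = 10·log₁₀(6.117e+09/14.6) = 86.22 dB.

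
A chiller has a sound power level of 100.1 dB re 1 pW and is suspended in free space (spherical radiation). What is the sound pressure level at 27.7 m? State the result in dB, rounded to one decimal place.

60.3 dB

L_p = L_w − 10·log₁₀(4π·r²) with r = 27.7 m.
4π·r² = 9642 m², 10·log₁₀ of that is 39.842 dB.
L_p = 100.1 − 39.842 = 60.26 dB.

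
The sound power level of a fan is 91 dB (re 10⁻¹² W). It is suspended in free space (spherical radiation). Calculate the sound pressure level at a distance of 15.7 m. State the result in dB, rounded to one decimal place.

The power spreads over a sphere of area 4π·r², so L_p = L_w − 10·log₁₀(4π·r²).
4π·r² = 3097 m², 10·log₁₀ of that is 34.910 dB.
L_p = 91 − 34.910 = 56.09 dB.

56.1 dB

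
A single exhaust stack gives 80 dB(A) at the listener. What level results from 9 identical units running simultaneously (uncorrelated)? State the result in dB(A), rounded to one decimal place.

89.5 dB(A)

With 9 equal, uncorrelated contributions the intensity is 9× that of one unit, giving a rise of 10·log₁₀ 9.
L_total = 80 + 10·log₁₀(9) = 80 + 9.542 = 89.54 dB(A).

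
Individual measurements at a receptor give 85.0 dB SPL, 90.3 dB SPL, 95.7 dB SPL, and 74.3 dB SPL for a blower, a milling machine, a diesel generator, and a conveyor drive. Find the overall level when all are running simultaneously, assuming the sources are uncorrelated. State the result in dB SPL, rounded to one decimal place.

Incoherent sources combine by intensity addition: L_total = 10·log₁₀(Σ 10^(L_i/10)).
Σ 10^(L/10) = 10^(85.0/10) + 10^(90.3/10) + 10^(95.7/10) + 10^(74.3/10) = 5.130e+09.
L_total = 10·log₁₀(5.130e+09) = 97.10 dB SPL.

97.1 dB SPL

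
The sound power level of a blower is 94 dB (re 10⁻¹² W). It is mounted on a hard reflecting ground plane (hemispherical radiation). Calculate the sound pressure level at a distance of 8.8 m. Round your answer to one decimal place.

67.1 dB

Free-field hemispherical radiation: L_p = L_w − 10·log₁₀(2π·r²), r = 8.8 m.
2π·r² = 486.6 m², 10·log₁₀ of that is 26.871 dB.
L_p = 94 − 26.871 = 67.13 dB.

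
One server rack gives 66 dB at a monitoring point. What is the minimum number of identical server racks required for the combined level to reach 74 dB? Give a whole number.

7

Need L₁ + 10·log₁₀ N ≥ 74, i.e. log₁₀ N ≥ 0.80.
N ≥ 10^(8.0/10) = 6.310, so N = 7.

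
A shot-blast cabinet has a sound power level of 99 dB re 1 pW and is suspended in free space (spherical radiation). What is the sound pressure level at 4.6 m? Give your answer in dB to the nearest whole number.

75 dB

The power spreads over a sphere of area 4π·r², so L_p = L_w − 10·log₁₀(4π·r²).
4π·r² = 265.9 m², 10·log₁₀ of that is 24.247 dB.
L_p = 99 − 24.247 = 74.75 dB.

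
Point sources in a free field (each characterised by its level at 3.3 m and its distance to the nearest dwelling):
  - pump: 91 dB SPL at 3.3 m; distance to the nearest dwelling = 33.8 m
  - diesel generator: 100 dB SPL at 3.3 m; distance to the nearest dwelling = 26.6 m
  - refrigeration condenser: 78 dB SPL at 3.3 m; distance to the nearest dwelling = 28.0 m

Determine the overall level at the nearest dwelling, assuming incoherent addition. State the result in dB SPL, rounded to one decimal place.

82.2 dB SPL

Propagate each source to the receiver with L = L_ref − 20·log₁₀(r/r_ref), then add intensities.
pump: 91 − 20·log₁₀(33.8/3.3) = 91 − 20.21 = 70.79 dB SPL.
diesel generator: 100 − 20·log₁₀(26.6/3.3) = 100 − 18.13 = 81.87 dB SPL.
refrigeration condenser: 78 − 20·log₁₀(28.0/3.3) = 78 − 18.57 = 59.43 dB SPL.
Σ 10^(L/10) = 1.668e+08 → L_total = 10·log₁₀(1.668e+08) = 82.22 dB SPL.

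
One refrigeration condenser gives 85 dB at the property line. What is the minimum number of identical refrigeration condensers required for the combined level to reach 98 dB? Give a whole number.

Need L₁ + 10·log₁₀ N ≥ 98, i.e. log₁₀ N ≥ 1.30.
N ≥ 10^(13.0/10) = 19.953, so N = 20.

20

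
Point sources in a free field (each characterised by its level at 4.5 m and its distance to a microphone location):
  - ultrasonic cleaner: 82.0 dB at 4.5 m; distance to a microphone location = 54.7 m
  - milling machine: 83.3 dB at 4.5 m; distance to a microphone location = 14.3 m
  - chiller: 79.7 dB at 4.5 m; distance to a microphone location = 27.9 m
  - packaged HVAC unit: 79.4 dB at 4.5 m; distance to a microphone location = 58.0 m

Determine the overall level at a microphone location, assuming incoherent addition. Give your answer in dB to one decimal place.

Apply inverse-square spreading to bring every level to the receiver, then sum 10^(L/10).
ultrasonic cleaner: 82.0 − 20·log₁₀(54.7/4.5) = 82.0 − 21.70 = 60.30 dB.
milling machine: 83.3 − 20·log₁₀(14.3/4.5) = 83.3 − 10.04 = 73.26 dB.
chiller: 79.7 − 20·log₁₀(27.9/4.5) = 79.7 − 15.85 = 63.85 dB.
packaged HVAC unit: 79.4 − 20·log₁₀(58.0/4.5) = 79.4 − 22.20 = 57.20 dB.
Σ 10^(L/10) = 2.520e+07 → L_total = 10·log₁₀(2.520e+07) = 74.01 dB.

74.0 dB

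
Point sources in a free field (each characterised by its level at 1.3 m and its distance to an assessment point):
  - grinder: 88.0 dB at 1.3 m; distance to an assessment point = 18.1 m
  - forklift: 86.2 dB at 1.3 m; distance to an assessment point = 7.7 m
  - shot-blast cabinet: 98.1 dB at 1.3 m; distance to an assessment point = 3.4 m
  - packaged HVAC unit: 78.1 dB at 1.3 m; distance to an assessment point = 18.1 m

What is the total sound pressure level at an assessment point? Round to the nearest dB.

Propagate each source to the receiver with L = L_ref − 20·log₁₀(r/r_ref), then add intensities.
grinder: 88.0 − 20·log₁₀(18.1/1.3) = 88.0 − 22.87 = 65.13 dB.
forklift: 86.2 − 20·log₁₀(7.7/1.3) = 86.2 − 15.45 = 70.75 dB.
shot-blast cabinet: 98.1 − 20·log₁₀(3.4/1.3) = 98.1 − 8.35 = 89.75 dB.
packaged HVAC unit: 78.1 − 20·log₁₀(18.1/1.3) = 78.1 − 22.87 = 55.23 dB.
Σ 10^(L/10) = 9.594e+08 → L_total = 10·log₁₀(9.594e+08) = 89.82 dB.

90 dB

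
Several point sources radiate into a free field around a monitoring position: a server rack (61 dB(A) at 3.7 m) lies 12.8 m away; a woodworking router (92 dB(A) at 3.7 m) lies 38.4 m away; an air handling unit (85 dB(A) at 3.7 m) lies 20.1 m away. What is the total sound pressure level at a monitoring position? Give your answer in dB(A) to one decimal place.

74.1 dB(A)

First find each source's level at the receiver (point-source: −20·log₁₀(r/r_ref)), then combine on an intensity basis.
server rack: 61 − 20·log₁₀(12.8/3.7) = 61 − 10.78 = 50.22 dB(A).
woodworking router: 92 − 20·log₁₀(38.4/3.7) = 92 − 20.32 = 71.68 dB(A).
air handling unit: 85 − 20·log₁₀(20.1/3.7) = 85 − 14.70 = 70.30 dB(A).
Σ 10^(L/10) = 2.554e+07 → L_total = 10·log₁₀(2.554e+07) = 74.07 dB(A).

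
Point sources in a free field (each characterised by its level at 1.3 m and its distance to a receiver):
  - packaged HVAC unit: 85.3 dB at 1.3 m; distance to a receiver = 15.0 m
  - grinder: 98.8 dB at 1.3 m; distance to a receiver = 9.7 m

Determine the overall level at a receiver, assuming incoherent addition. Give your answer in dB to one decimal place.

Propagate each source to the receiver with L = L_ref − 20·log₁₀(r/r_ref), then add intensities.
packaged HVAC unit: 85.3 − 20·log₁₀(15.0/1.3) = 85.3 − 21.24 = 64.06 dB.
grinder: 98.8 − 20·log₁₀(9.7/1.3) = 98.8 − 17.46 = 81.34 dB.
Σ 10^(L/10) = 1.388e+08 → L_total = 10·log₁₀(1.388e+08) = 81.42 dB.

81.4 dB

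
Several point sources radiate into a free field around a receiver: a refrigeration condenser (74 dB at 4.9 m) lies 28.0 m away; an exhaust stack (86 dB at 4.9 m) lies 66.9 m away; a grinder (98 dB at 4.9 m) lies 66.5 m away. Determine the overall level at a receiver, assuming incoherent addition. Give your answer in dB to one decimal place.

First find each source's level at the receiver (point-source: −20·log₁₀(r/r_ref)), then combine on an intensity basis.
refrigeration condenser: 74 − 20·log₁₀(28.0/4.9) = 74 − 15.14 = 58.86 dB.
exhaust stack: 86 − 20·log₁₀(66.9/4.9) = 86 − 22.70 = 63.30 dB.
grinder: 98 − 20·log₁₀(66.5/4.9) = 98 − 22.65 = 75.35 dB.
Σ 10^(L/10) = 3.716e+07 → L_total = 10·log₁₀(3.716e+07) = 75.70 dB.

75.7 dB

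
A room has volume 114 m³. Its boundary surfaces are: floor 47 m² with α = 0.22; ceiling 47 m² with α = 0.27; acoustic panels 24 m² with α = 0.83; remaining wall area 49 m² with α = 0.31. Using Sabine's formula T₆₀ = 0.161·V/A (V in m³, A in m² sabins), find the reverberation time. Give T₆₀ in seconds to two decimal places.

0.32 s

Summing Sᵢαᵢ: 47·0.22 + 47·0.27 + 24·0.83 + 49·0.31 = 58.14 m².
T₆₀ = 0.161 × 114 / 58.14 = 0.316 s.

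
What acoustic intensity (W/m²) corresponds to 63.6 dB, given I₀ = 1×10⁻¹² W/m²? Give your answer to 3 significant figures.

L = 10·log₁₀(I/I₀) ⇒ I = I₀·10^(L/10) = 10⁻¹² × 10^6.36.

2.29e-06 W/m²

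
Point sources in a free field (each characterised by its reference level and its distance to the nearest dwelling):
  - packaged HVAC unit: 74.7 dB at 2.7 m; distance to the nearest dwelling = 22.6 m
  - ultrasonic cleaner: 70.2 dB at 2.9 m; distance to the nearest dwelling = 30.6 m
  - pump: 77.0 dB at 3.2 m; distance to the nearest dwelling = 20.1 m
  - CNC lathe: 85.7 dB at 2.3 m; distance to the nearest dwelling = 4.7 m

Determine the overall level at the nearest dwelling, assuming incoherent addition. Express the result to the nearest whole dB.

80 dB

Propagate each source to the receiver with L = L_ref − 20·log₁₀(r/r_ref), then add intensities.
packaged HVAC unit: 74.7 − 20·log₁₀(22.6/2.7) = 74.7 − 18.45 = 56.25 dB.
ultrasonic cleaner: 70.2 − 20·log₁₀(30.6/2.9) = 70.2 − 20.47 = 49.73 dB.
pump: 77.0 − 20·log₁₀(20.1/3.2) = 77.0 − 15.96 = 61.04 dB.
CNC lathe: 85.7 − 20·log₁₀(4.7/2.3) = 85.7 − 6.21 = 79.49 dB.
Σ 10^(L/10) = 9.076e+07 → L_total = 10·log₁₀(9.076e+07) = 79.58 dB.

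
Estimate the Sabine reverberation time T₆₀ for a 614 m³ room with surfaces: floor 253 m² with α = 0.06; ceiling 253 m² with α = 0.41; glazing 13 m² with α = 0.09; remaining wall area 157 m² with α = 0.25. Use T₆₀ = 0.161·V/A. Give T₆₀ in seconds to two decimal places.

0.62 s

Total absorption A = 253·0.06 + 253·0.41 + 13·0.09 + 157·0.25 = 159.33 m² sabins.
T₆₀ = 0.161·V/A = 0.161·614/159.33 = 0.620 s.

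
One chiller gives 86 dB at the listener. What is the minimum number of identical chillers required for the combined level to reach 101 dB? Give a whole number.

32

Need L₁ + 10·log₁₀ N ≥ 101, i.e. log₁₀ N ≥ 1.50.
N ≥ 10^(15.0/10) = 31.623, so N = 32.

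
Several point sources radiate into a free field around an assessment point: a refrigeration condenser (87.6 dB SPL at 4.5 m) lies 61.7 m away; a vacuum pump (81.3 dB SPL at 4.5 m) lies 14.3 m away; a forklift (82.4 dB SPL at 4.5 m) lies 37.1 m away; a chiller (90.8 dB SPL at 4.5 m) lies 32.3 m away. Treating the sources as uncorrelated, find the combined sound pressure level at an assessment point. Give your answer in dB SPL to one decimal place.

76.3 dB SPL

First find each source's level at the receiver (point-source: −20·log₁₀(r/r_ref)), then combine on an intensity basis.
refrigeration condenser: 87.6 − 20·log₁₀(61.7/4.5) = 87.6 − 22.74 = 64.86 dB SPL.
vacuum pump: 81.3 − 20·log₁₀(14.3/4.5) = 81.3 − 10.04 = 71.26 dB SPL.
forklift: 82.4 − 20·log₁₀(37.1/4.5) = 82.4 − 18.32 = 64.08 dB SPL.
chiller: 90.8 − 20·log₁₀(32.3/4.5) = 90.8 − 17.12 = 73.68 dB SPL.
Σ 10^(L/10) = 4.231e+07 → L_total = 10·log₁₀(4.231e+07) = 76.26 dB SPL.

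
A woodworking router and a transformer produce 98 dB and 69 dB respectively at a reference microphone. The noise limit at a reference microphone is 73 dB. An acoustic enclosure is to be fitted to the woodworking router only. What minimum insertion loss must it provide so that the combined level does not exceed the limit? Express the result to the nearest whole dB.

27 dB

Everything except the woodworking router sums to 10^(69/10) = 7.943e+06 in linear terms, 69.00 dB.
To meet 73 dB overall, the treated woodworking router may contribute at most 10^(73/10) − 7.943e+06 = 1.201e+07, i.e. 70.80 dB.
Required insertion loss = 98 − 70.80 = 27.20 dB.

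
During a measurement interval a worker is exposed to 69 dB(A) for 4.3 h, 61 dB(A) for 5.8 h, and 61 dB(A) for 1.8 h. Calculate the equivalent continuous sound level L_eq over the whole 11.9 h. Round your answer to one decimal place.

65.7 dB(A)

Weight each interval's intensity by its duration and average over T = 11.9 h:
Σ tᵢ·10^(Lᵢ/10) = 4.3·10^(69/10) + 5.8·10^(61/10) + 1.8·10^(61/10) = 4.372e+07.
L_eq = 10·log₁₀(4.372e+07/11.9) = 65.65 dB(A).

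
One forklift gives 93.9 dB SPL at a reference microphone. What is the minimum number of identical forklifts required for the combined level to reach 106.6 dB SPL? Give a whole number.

N identical sources give L₁ + 10·log₁₀ N, so require 10·log₁₀ N ≥ 106.6 − 93.9 = 12.7 dB.
N ≥ 10^(12.7/10) = 18.621, so N = 19.

19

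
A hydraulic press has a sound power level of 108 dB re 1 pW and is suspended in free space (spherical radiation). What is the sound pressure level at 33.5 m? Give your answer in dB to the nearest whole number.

67 dB

L_p = L_w − 10·log₁₀(4π·r²) with r = 33.5 m.
4π·r² = 1.41e+04 m², 10·log₁₀ of that is 41.493 dB.
L_p = 108 − 41.493 = 66.51 dB.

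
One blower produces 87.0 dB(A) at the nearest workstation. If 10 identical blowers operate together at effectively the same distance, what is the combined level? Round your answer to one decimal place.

With 10 equal, uncorrelated contributions the intensity is 10× that of one unit, giving a rise of 10·log₁₀ 10.
L_total = 87.0 + 10·log₁₀(10) = 87.0 + 10.000 = 97.00 dB(A).

97.0 dB(A)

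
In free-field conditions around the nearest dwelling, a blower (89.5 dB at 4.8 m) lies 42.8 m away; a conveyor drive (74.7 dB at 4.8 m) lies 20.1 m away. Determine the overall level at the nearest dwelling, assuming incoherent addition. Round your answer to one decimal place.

First find each source's level at the receiver (point-source: −20·log₁₀(r/r_ref)), then combine on an intensity basis.
blower: 89.5 − 20·log₁₀(42.8/4.8) = 89.5 − 19.00 = 70.50 dB.
conveyor drive: 74.7 − 20·log₁₀(20.1/4.8) = 74.7 − 12.44 = 62.26 dB.
Σ 10^(L/10) = 1.289e+07 → L_total = 10·log₁₀(1.289e+07) = 71.10 dB.

71.1 dB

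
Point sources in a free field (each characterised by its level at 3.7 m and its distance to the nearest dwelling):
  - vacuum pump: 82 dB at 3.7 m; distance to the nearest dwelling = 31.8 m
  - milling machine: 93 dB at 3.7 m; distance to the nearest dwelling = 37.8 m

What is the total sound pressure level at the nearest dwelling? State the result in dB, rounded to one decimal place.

73.3 dB

Propagate each source to the receiver with L = L_ref − 20·log₁₀(r/r_ref), then add intensities.
vacuum pump: 82 − 20·log₁₀(31.8/3.7) = 82 − 18.68 = 63.32 dB.
milling machine: 93 − 20·log₁₀(37.8/3.7) = 93 − 20.19 = 72.81 dB.
Σ 10^(L/10) = 2.126e+07 → L_total = 10·log₁₀(2.126e+07) = 73.28 dB.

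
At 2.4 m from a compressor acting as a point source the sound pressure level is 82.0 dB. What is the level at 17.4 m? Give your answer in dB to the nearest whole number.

Spherical spreading from a point source gives a 20·log₁₀(r₂/r₁) drop.
L₂ = 82.0 − 20·log₁₀(17.4/2.4) = 82.0 − 17.207 = 64.79 dB.

65 dB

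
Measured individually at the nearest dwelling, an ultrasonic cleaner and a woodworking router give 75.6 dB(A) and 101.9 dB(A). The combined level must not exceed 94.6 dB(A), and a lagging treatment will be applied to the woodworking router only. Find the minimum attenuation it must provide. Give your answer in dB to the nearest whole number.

7 dB

The untreated sources together contribute 10^(75.6/10) = 3.631e+07, i.e. 75.60 dB(A).
The limit corresponds to 10^(94.6/10) = 2.884e+09; subtracting the fixed part leaves 2.848e+09 for the woodworking router, i.e. 94.54 dB(A).
Required insertion loss = 101.9 − 94.54 = 7.36 dB.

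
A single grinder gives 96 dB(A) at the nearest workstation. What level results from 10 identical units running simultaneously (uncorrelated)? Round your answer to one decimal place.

N identical incoherent sources raise the level by 10·log₁₀ N.
L_total = 96 + 10·log₁₀(10) = 96 + 10.000 = 106.00 dB(A).

106.0 dB(A)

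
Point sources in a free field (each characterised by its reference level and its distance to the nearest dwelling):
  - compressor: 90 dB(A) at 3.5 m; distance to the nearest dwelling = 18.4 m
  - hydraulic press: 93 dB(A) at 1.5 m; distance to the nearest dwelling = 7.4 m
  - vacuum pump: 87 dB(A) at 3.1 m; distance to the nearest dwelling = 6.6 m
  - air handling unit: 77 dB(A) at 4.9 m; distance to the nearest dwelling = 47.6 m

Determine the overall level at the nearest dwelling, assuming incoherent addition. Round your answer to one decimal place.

First find each source's level at the receiver (point-source: −20·log₁₀(r/r_ref)), then combine on an intensity basis.
compressor: 90 − 20·log₁₀(18.4/3.5) = 90 − 14.41 = 75.59 dB(A).
hydraulic press: 93 − 20·log₁₀(7.4/1.5) = 93 − 13.86 = 79.14 dB(A).
vacuum pump: 87 − 20·log₁₀(6.6/3.1) = 87 − 6.56 = 80.44 dB(A).
air handling unit: 77 − 20·log₁₀(47.6/4.9) = 77 − 19.75 = 57.25 dB(A).
Σ 10^(L/10) = 2.293e+08 → L_total = 10·log₁₀(2.293e+08) = 83.60 dB(A).

83.6 dB(A)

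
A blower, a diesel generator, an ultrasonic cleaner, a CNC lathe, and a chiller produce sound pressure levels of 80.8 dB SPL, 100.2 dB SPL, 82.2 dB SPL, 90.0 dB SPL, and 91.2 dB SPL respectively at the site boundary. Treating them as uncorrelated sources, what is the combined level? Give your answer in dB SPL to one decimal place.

For uncorrelated sources the intensities add, so convert each level to linear form, sum, and take 10·log₁₀ of the total.
Σ 10^(L/10) = 10^(80.8/10) + 10^(100.2/10) + 10^(82.2/10) + 10^(90.0/10) + 10^(91.2/10) = 1.308e+10.
L_total = 10·log₁₀(1.308e+10) = 101.16 dB SPL.

101.2 dB SPL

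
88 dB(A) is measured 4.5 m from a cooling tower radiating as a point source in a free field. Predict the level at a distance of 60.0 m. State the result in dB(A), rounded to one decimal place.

65.5 dB(A)

Point-source attenuation: ΔL = 20·log₁₀(r₂/r₁) = 20·log₁₀(60.0/4.5) = 22.499 dB.
L₂ = 88 − 20·log₁₀(60.0/4.5) = 88 − 22.499 = 65.50 dB(A).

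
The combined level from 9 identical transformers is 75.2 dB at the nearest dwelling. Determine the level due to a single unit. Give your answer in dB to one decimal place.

65.7 dB

For N identical incoherent sources L_total = L₁ + 10·log₁₀ N, so L₁ = 75.2 − 10·log₁₀(9) = 75.2 − 9.542.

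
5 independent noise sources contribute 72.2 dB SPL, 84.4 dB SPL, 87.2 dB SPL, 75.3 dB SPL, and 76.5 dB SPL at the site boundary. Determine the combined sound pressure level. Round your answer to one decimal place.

For uncorrelated sources the intensities add, so convert each level to linear form, sum, and take 10·log₁₀ of the total.
Σ 10^(L/10) = 10^(72.2/10) + 10^(84.4/10) + 10^(87.2/10) + 10^(75.3/10) + 10^(76.5/10) = 8.954e+08.
L_total = 10·log₁₀(8.954e+08) = 89.52 dB SPL.

89.5 dB SPL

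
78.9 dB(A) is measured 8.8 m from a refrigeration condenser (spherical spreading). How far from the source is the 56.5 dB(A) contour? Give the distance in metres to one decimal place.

For a point source L₁ − L₂ = 20·log₁₀(r₂/r₁), so r₂ = r₁·10^((L₁−L₂)/20).
r₂ = 8.8·10^((78.9−56.5)/20) = 8.8·10^(22.4/20) = 116.01 m.

116.0 m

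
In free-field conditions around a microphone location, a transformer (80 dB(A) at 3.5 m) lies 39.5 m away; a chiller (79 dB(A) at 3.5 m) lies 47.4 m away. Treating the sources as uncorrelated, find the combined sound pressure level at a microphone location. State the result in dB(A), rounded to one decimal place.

First find each source's level at the receiver (point-source: −20·log₁₀(r/r_ref)), then combine on an intensity basis.
transformer: 80 − 20·log₁₀(39.5/3.5) = 80 − 21.05 = 58.95 dB(A).
chiller: 79 − 20·log₁₀(47.4/3.5) = 79 − 22.63 = 56.37 dB(A).
Σ 10^(L/10) = 1.218e+06 → L_total = 10·log₁₀(1.218e+06) = 60.86 dB(A).

60.9 dB(A)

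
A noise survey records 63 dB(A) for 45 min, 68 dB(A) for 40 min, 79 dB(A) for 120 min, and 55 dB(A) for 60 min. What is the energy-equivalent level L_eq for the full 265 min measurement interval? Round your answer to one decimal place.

Weight each interval's intensity by its duration and average over T = 265 min:
Σ tᵢ·10^(Lᵢ/10) = 45·10^(63/10) + 40·10^(68/10) + 120·10^(79/10) + 60·10^(55/10) = 9.893e+09.
L_eq = 10·log₁₀(9.893e+09/265) = 75.72 dB(A).

75.7 dB(A)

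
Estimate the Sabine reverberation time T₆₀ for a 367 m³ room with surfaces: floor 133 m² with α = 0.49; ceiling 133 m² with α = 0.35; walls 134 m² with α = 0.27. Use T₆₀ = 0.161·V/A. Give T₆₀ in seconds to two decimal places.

Summing Sᵢαᵢ: 133·0.49 + 133·0.35 + 134·0.27 = 147.90 m².
T₆₀ = 0.161·V/A = 0.161·367/147.90 = 0.400 s.

0.40 s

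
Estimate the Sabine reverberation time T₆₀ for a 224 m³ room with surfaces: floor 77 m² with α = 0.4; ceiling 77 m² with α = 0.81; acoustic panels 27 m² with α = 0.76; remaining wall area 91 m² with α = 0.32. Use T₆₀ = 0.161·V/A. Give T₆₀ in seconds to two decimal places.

0.25 s

Summing Sᵢαᵢ: 77·0.4 + 77·0.81 + 27·0.76 + 91·0.32 = 142.81 m².
T₆₀ = 0.161 × 224 / 142.81 = 0.253 s.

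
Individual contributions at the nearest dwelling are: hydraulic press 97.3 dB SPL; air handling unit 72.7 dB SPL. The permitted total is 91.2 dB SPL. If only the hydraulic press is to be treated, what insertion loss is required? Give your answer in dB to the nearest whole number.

The untreated sources together contribute 10^(72.7/10) = 1.862e+07, i.e. 72.70 dB SPL.
To meet 91.2 dB SPL overall, the treated hydraulic press may contribute at most 10^(91.2/10) − 1.862e+07 = 1.300e+09, i.e. 91.14 dB SPL.
So the hydraulic press must be reduced from 97.3 to 91.14 dB SPL: IL = 6.16 dB.

6 dB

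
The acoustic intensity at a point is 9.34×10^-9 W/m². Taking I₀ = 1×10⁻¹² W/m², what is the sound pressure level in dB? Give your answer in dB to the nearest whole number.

40 dB

Dividing by I₀ shifts the exponent by 12: I/I₀ = 9.34×10^3.
L = 10·(0.9703 + 3) = 39.70 dB.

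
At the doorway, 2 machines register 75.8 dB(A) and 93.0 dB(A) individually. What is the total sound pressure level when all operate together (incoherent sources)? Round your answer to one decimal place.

Incoherent sources combine by intensity addition: L_total = 10·log₁₀(Σ 10^(L_i/10)).
Σ 10^(L/10) = 10^(75.8/10) + 10^(93.0/10) = 2.033e+09.
L_total = 10·log₁₀(2.033e+09) = 93.08 dB(A).

93.1 dB(A)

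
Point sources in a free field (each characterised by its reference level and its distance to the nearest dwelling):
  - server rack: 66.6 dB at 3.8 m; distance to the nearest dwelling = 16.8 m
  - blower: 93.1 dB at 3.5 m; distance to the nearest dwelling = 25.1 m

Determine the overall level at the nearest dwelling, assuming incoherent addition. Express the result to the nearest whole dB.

Apply inverse-square spreading to bring every level to the receiver, then sum 10^(L/10).
server rack: 66.6 − 20·log₁₀(16.8/3.8) = 66.6 − 12.91 = 53.69 dB.
blower: 93.1 − 20·log₁₀(25.1/3.5) = 93.1 − 17.11 = 75.99 dB.
Σ 10^(L/10) = 3.993e+07 → L_total = 10·log₁₀(3.993e+07) = 76.01 dB.

76 dB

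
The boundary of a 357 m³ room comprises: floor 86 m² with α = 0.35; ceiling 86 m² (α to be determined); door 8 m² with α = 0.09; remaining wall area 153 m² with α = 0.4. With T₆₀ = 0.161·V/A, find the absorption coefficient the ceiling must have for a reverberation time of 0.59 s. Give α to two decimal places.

From T₆₀ = 0.161·V/A, the target T₆₀ = 0.59 s needs A = 0.161·357/0.59 = 97.42 m².
Absorption from the other surfaces = 86·0.35 + 8·0.09 + 153·0.4 = 92.02 m², so the ceiling must supply 5.40 m² over 86 m².
α = 5.40/86 = 0.063.

0.06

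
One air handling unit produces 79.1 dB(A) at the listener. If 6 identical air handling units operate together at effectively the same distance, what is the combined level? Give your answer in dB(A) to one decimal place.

86.9 dB(A)

L_total = L₁ + 10·log₁₀ N for N identical incoherent sources.
L_total = 79.1 + 10·log₁₀(6) = 79.1 + 7.782 = 86.88 dB(A).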